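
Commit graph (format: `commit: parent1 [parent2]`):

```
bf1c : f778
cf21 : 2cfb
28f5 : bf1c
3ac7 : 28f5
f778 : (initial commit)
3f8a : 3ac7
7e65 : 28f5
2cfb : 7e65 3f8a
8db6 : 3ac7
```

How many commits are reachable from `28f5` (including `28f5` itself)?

3

Walking parent pointers from 28f5: reachable set = {28f5, bf1c, f778}.
That is 3 commits.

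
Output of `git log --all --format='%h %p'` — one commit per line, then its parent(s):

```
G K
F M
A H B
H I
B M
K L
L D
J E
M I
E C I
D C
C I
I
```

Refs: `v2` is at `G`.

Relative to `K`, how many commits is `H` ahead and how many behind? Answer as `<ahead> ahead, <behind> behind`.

Reachable from H: {H, I}.
Reachable from K: {C, D, I, K, L}.
Only in H's history (ahead): {H} — 1.
Only in K's history (behind): {C, D, K, L} — 4.

1 ahead, 4 behind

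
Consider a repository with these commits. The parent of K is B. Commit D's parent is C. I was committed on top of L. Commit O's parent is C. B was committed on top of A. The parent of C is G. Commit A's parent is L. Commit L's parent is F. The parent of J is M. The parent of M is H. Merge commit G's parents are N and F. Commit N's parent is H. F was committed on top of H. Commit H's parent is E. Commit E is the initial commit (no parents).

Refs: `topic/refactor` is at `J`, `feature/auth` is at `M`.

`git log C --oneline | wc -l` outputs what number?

Walking parent pointers from C: reachable set = {C, E, F, G, H, N}.
That is 6 commits.

6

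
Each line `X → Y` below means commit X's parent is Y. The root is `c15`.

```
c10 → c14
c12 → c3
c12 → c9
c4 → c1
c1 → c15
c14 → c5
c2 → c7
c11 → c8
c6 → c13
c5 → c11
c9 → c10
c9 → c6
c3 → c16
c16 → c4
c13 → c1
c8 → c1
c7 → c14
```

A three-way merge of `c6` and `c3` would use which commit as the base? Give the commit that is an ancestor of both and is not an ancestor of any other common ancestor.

Ancestors of c6: {c1, c13, c15, c6}.
Ancestors of c3: {c1, c15, c16, c3, c4}.
Common ancestors: {c1, c15}.
Among these, c1 is not an ancestor of any other common ancestor — it is the merge base.

c1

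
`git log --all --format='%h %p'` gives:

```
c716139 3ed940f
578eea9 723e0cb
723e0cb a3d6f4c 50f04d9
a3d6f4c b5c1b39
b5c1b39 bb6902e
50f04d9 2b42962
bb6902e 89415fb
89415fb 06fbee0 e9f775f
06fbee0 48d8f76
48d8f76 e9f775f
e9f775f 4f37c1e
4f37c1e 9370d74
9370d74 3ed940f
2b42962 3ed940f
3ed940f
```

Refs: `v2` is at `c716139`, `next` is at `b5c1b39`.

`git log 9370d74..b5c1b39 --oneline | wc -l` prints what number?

Reachable from b5c1b39: {06fbee0, 3ed940f, 48d8f76, 4f37c1e, 89415fb, 9370d74, b5c1b39, bb6902e, e9f775f}.
Reachable from 9370d74: {3ed940f, 9370d74}.
In b5c1b39's history but not 9370d74's: {06fbee0, 48d8f76, 4f37c1e, 89415fb, b5c1b39, bb6902e, e9f775f} — 7 commits.

7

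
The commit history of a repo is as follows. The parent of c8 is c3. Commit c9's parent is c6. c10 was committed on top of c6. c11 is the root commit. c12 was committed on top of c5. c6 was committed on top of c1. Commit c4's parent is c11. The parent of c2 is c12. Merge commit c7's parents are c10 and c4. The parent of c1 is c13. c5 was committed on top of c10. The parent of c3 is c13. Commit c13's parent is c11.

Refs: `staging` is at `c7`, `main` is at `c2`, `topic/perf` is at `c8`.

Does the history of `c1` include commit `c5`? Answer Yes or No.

No

Ancestors of c1: {c1, c11, c13}.
c5 is not in that set, so it is not an ancestor of c1.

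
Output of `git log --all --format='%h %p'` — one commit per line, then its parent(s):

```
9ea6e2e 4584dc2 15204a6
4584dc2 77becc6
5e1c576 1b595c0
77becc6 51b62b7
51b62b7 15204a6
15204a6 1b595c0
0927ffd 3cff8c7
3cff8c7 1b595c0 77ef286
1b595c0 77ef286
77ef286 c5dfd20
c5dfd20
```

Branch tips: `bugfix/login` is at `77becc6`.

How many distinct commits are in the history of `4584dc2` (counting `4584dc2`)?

Walking parent pointers from 4584dc2: reachable set = {15204a6, 1b595c0, 4584dc2, 51b62b7, 77becc6, 77ef286, c5dfd20}.
That is 7 commits.

7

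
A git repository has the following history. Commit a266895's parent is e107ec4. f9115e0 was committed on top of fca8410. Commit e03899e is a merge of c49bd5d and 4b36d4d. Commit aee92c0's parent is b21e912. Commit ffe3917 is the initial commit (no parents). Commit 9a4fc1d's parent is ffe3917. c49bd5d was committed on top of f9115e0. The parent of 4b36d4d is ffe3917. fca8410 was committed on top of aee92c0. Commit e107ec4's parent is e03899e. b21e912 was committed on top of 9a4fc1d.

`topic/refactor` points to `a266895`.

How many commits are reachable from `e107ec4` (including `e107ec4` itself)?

Walking parent pointers from e107ec4: reachable set = {4b36d4d, 9a4fc1d, aee92c0, b21e912, c49bd5d, e03899e, e107ec4, f9115e0, fca8410, ffe3917}.
That is 10 commits.

10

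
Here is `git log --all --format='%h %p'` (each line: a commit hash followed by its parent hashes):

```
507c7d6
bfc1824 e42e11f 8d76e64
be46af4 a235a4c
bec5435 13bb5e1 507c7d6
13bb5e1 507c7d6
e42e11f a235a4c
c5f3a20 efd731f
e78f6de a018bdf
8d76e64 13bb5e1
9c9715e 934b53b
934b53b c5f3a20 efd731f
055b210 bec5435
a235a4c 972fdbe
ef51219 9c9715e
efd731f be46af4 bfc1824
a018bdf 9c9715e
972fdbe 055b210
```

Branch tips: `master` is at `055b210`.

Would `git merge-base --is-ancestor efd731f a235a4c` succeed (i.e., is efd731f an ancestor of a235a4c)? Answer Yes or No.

Ancestors of a235a4c: {055b210, 13bb5e1, 507c7d6, 972fdbe, a235a4c, bec5435}.
efd731f is not in that set, so it is not an ancestor of a235a4c.

No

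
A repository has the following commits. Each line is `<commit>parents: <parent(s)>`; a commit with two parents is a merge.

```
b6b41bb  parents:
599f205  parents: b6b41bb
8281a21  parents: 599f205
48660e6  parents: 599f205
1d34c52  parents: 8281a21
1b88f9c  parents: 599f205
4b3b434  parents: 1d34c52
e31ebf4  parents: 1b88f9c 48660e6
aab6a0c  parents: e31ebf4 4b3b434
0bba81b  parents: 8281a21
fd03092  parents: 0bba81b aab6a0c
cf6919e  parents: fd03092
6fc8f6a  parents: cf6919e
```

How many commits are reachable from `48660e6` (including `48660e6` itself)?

3

Walking parent pointers from 48660e6: reachable set = {48660e6, 599f205, b6b41bb}.
That is 3 commits.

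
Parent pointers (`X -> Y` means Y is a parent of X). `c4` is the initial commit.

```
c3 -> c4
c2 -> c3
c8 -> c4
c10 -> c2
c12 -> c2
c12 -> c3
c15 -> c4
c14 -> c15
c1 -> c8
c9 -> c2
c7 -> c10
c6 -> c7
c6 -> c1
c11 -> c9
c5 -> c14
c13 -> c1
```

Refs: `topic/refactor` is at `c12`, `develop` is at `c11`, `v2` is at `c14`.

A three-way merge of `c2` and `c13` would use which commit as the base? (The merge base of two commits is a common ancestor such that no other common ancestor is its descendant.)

c4

Ancestors of c2: {c2, c3, c4}.
Ancestors of c13: {c1, c13, c4, c8}.
Common ancestors: {c4}.
The only common ancestor is c4, so it is the merge base.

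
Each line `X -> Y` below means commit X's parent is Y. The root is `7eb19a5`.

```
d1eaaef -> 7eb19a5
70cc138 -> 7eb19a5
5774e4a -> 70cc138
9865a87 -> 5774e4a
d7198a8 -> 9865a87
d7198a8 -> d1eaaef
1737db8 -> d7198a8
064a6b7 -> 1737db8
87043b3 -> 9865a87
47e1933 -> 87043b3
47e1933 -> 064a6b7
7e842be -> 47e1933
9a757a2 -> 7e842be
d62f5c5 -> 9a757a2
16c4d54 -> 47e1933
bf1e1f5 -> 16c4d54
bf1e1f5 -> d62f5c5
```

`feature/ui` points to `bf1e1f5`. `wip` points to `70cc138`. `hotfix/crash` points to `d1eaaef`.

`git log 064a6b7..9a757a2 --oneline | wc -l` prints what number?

Reachable from 9a757a2: {064a6b7, 1737db8, 47e1933, 5774e4a, 70cc138, 7e842be, 7eb19a5, 87043b3, 9865a87, 9a757a2, d1eaaef, d7198a8}.
Reachable from 064a6b7: {064a6b7, 1737db8, 5774e4a, 70cc138, 7eb19a5, 9865a87, d1eaaef, d7198a8}.
In 9a757a2's history but not 064a6b7's: {47e1933, 7e842be, 87043b3, 9a757a2} — 4 commits.

4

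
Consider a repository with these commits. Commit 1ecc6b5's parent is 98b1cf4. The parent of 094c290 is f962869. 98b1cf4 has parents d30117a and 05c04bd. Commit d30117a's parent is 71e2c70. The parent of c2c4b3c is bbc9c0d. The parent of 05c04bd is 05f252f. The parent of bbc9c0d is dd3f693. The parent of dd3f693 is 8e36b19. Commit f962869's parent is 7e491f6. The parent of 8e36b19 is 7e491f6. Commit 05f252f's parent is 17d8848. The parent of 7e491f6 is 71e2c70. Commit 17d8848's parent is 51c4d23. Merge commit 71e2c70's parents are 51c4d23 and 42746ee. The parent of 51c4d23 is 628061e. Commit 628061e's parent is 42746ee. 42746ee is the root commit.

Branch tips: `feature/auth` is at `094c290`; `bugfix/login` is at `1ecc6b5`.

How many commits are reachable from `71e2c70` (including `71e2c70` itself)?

Walking parent pointers from 71e2c70: reachable set = {42746ee, 51c4d23, 628061e, 71e2c70}.
That is 4 commits.

4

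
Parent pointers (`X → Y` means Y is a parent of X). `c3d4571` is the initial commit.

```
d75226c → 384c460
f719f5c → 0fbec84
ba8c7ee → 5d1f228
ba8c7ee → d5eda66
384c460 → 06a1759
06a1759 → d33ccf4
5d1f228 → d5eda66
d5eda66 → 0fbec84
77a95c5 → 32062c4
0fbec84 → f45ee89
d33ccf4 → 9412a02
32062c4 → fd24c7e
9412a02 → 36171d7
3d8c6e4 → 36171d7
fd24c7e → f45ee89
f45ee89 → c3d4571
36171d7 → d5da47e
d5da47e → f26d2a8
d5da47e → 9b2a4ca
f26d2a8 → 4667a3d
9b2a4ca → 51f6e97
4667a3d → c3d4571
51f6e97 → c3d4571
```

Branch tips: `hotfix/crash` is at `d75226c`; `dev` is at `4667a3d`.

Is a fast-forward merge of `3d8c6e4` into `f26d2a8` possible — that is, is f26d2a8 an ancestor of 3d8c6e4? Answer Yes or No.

A fast-forward from f26d2a8 to 3d8c6e4 is possible iff f26d2a8 is an ancestor of 3d8c6e4.
Ancestors of 3d8c6e4: {36171d7, 3d8c6e4, 4667a3d, 51f6e97, 9b2a4ca, c3d4571, d5da47e, f26d2a8}.
f26d2a8 is among them, so fast-forward is possible.

Yes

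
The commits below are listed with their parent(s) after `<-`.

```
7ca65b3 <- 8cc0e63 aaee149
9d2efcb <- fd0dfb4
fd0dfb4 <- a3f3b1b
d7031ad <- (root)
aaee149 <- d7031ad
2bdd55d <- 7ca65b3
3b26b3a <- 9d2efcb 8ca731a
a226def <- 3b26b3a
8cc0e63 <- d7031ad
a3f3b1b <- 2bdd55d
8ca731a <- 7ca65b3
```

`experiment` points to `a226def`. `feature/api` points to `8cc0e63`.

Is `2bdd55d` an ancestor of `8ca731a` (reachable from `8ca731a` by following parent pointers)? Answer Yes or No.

No

Ancestors of 8ca731a: {7ca65b3, 8ca731a, 8cc0e63, aaee149, d7031ad}.
2bdd55d is not in that set, so it is not an ancestor of 8ca731a.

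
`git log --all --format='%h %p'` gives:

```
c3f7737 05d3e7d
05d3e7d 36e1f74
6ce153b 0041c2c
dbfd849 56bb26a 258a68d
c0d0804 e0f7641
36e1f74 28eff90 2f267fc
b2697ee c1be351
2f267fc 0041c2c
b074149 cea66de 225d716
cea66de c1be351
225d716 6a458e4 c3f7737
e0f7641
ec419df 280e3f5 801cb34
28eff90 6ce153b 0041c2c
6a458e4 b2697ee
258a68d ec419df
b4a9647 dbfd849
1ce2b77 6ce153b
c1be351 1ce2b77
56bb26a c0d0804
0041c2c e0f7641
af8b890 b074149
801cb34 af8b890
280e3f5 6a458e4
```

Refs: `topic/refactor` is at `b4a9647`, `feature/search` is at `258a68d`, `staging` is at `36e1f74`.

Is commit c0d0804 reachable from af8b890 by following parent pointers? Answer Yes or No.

No

Ancestors of af8b890: {0041c2c, 05d3e7d, 1ce2b77, 225d716, 28eff90, 2f267fc, 36e1f74, 6a458e4, 6ce153b, af8b890, b074149, b2697ee, c1be351, c3f7737, cea66de, e0f7641}.
c0d0804 is not in that set, so it is not an ancestor of af8b890.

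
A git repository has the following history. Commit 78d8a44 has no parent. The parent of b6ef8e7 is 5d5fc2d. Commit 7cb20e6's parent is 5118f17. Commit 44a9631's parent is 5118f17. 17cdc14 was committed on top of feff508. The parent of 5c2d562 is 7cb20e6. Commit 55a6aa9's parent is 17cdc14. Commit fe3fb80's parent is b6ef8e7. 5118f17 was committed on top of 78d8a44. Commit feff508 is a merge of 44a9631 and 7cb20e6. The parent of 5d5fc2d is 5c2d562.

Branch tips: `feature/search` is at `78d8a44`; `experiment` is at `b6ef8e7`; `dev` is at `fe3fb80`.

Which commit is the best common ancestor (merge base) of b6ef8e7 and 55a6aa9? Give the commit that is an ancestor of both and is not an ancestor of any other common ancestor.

Ancestors of b6ef8e7: {5118f17, 5c2d562, 5d5fc2d, 78d8a44, 7cb20e6, b6ef8e7}.
Ancestors of 55a6aa9: {17cdc14, 44a9631, 5118f17, 55a6aa9, 78d8a44, 7cb20e6, feff508}.
Common ancestors: {5118f17, 78d8a44, 7cb20e6}.
Among these, 7cb20e6 is not an ancestor of any other common ancestor — it is the merge base.

7cb20e6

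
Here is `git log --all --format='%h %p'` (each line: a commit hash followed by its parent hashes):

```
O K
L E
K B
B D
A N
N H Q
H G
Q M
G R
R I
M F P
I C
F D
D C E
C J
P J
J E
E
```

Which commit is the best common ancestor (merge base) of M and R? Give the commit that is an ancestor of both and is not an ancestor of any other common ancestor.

C

Ancestors of M: {C, D, E, F, J, M, P}.
Ancestors of R: {C, E, I, J, R}.
Common ancestors: {C, E, J}.
Among these, C is not an ancestor of any other common ancestor — it is the merge base.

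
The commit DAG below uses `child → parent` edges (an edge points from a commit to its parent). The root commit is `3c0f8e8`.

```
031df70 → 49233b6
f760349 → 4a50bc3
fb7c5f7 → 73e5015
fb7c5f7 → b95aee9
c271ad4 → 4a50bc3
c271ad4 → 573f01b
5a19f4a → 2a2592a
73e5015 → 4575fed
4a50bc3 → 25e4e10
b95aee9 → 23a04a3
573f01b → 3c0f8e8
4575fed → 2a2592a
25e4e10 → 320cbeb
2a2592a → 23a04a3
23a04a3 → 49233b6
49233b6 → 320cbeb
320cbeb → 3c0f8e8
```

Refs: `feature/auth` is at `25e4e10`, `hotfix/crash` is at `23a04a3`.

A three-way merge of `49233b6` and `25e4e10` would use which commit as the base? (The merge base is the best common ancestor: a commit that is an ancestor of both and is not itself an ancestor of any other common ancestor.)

320cbeb

Ancestors of 49233b6: {320cbeb, 3c0f8e8, 49233b6}.
Ancestors of 25e4e10: {25e4e10, 320cbeb, 3c0f8e8}.
Common ancestors: {320cbeb, 3c0f8e8}.
Among these, 320cbeb is not an ancestor of any other common ancestor — it is the merge base.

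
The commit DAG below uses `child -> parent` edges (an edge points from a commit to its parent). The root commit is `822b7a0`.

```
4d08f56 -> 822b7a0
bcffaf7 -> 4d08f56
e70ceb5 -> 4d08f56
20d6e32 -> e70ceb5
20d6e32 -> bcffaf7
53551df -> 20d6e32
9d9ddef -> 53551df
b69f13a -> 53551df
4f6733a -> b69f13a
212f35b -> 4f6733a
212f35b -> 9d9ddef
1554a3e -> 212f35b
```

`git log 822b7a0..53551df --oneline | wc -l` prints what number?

5

Reachable from 53551df: {20d6e32, 4d08f56, 53551df, 822b7a0, bcffaf7, e70ceb5}.
Reachable from 822b7a0: {822b7a0}.
In 53551df's history but not 822b7a0's: {20d6e32, 4d08f56, 53551df, bcffaf7, e70ceb5} — 5 commits.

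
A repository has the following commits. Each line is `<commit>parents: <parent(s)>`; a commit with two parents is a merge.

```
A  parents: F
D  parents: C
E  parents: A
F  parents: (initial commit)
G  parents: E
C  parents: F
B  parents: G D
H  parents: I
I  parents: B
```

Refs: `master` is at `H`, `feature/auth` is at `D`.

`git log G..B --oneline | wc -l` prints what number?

Reachable from B: {A, B, C, D, E, F, G}.
Reachable from G: {A, E, F, G}.
In B's history but not G's: {B, C, D} — 3 commits.

3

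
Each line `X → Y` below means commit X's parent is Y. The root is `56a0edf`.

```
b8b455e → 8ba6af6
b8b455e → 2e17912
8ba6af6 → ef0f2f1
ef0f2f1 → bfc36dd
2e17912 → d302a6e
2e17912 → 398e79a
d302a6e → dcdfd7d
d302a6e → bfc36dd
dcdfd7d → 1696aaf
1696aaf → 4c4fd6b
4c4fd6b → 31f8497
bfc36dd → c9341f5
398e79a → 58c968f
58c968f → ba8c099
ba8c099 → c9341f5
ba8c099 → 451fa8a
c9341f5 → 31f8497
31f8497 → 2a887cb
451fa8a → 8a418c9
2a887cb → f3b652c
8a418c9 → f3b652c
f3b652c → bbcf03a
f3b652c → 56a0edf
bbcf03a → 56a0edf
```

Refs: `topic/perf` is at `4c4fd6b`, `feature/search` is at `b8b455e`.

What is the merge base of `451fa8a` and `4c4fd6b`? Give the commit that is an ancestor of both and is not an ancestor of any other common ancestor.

f3b652c

Ancestors of 451fa8a: {451fa8a, 56a0edf, 8a418c9, bbcf03a, f3b652c}.
Ancestors of 4c4fd6b: {2a887cb, 31f8497, 4c4fd6b, 56a0edf, bbcf03a, f3b652c}.
Common ancestors: {56a0edf, bbcf03a, f3b652c}.
Among these, f3b652c is not an ancestor of any other common ancestor — it is the merge base.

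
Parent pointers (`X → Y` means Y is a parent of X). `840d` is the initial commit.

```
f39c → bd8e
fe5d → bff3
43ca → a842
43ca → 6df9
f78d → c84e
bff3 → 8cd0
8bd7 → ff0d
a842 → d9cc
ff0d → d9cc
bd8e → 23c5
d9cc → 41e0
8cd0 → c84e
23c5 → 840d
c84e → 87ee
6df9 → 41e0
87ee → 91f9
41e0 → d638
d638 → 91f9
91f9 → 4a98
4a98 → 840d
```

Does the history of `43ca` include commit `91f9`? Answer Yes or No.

Ancestors of 43ca (commits reachable by following parents): {41e0, 43ca, 4a98, 6df9, 840d, 91f9, a842, d638, d9cc}.
91f9 is in that set, so it is an ancestor of 43ca.

Yes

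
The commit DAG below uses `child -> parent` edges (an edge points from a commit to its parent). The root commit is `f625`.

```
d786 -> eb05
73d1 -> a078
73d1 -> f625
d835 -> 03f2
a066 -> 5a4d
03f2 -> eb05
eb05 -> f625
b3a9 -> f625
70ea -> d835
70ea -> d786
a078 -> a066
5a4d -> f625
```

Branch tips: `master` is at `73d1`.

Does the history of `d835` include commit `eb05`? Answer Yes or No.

Yes

Ancestors of d835 (commits reachable by following parents): {03f2, d835, eb05, f625}.
eb05 is in that set, so it is an ancestor of d835.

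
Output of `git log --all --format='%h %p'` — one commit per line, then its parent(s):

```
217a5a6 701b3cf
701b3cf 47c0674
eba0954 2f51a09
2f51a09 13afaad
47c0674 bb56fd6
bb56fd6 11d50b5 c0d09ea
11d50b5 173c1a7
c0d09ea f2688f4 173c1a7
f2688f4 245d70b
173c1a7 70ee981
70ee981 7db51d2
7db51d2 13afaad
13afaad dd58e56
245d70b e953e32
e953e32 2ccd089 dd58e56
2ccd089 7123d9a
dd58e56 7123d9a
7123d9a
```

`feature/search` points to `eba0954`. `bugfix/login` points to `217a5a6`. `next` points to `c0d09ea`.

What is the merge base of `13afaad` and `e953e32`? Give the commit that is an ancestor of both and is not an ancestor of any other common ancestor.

dd58e56

Ancestors of 13afaad: {13afaad, 7123d9a, dd58e56}.
Ancestors of e953e32: {2ccd089, 7123d9a, dd58e56, e953e32}.
Common ancestors: {7123d9a, dd58e56}.
Among these, dd58e56 is not an ancestor of any other common ancestor — it is the merge base.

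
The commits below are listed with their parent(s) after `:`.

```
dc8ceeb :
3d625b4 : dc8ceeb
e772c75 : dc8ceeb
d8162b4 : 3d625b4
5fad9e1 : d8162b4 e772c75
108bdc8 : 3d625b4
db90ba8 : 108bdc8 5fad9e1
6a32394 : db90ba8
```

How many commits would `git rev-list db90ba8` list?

7

Walking parent pointers from db90ba8: reachable set = {108bdc8, 3d625b4, 5fad9e1, d8162b4, db90ba8, dc8ceeb, e772c75}.
That is 7 commits.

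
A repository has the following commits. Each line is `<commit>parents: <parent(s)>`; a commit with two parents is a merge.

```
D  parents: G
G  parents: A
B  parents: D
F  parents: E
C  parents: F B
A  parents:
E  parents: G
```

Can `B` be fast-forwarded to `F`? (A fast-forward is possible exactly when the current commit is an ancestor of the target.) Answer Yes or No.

A fast-forward from B to F is possible iff B is an ancestor of F.
Ancestors of F: {A, E, F, G}.
B is not among them, so fast-forward is not possible.

No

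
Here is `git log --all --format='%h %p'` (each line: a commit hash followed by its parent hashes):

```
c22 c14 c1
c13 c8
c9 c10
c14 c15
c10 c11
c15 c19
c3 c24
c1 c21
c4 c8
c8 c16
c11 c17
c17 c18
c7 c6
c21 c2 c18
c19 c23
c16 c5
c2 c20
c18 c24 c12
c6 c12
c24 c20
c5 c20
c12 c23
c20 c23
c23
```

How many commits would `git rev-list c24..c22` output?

9

Reachable from c22: {c1, c12, c14, c15, c18, c19, c2, c20, c21, c22, c23, c24}.
Reachable from c24: {c20, c23, c24}.
In c22's history but not c24's: {c1, c12, c14, c15, c18, c19, c2, c21, c22} — 9 commits.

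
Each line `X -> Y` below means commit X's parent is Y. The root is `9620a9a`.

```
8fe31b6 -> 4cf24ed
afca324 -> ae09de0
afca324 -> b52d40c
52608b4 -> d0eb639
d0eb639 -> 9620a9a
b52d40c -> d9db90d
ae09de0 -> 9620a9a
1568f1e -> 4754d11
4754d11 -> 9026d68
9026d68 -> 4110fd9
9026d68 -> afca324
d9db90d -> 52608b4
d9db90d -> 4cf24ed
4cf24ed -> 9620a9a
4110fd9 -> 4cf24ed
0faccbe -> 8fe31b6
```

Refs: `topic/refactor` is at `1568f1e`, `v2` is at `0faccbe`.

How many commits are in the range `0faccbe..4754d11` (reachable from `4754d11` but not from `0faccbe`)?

9

Reachable from 4754d11: {4110fd9, 4754d11, 4cf24ed, 52608b4, 9026d68, 9620a9a, ae09de0, afca324, b52d40c, d0eb639, d9db90d}.
Reachable from 0faccbe: {0faccbe, 4cf24ed, 8fe31b6, 9620a9a}.
In 4754d11's history but not 0faccbe's: {4110fd9, 4754d11, 52608b4, 9026d68, ae09de0, afca324, b52d40c, d0eb639, d9db90d} — 9 commits.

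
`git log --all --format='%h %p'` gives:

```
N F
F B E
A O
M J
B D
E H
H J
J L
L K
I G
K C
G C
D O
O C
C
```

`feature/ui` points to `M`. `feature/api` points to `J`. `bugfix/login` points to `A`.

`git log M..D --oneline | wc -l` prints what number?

Reachable from D: {C, D, O}.
Reachable from M: {C, J, K, L, M}.
In D's history but not M's: {D, O} — 2 commits.

2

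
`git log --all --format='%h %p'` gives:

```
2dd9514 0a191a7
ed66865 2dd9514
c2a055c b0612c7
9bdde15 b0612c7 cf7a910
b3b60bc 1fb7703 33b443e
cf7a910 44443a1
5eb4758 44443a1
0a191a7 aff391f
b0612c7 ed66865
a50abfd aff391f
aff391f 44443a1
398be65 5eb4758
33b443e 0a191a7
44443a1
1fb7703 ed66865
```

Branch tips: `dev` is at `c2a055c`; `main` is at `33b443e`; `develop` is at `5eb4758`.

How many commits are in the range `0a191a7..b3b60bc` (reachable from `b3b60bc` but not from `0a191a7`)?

Reachable from b3b60bc: {0a191a7, 1fb7703, 2dd9514, 33b443e, 44443a1, aff391f, b3b60bc, ed66865}.
Reachable from 0a191a7: {0a191a7, 44443a1, aff391f}.
In b3b60bc's history but not 0a191a7's: {1fb7703, 2dd9514, 33b443e, b3b60bc, ed66865} — 5 commits.

5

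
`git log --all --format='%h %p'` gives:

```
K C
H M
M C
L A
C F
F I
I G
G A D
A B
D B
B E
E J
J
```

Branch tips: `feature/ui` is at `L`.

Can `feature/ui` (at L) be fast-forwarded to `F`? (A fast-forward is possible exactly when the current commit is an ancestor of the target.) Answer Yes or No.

No

A fast-forward from L to F is possible iff L is an ancestor of F.
Ancestors of F: {A, B, D, E, F, G, I, J}.
L is not among them, so fast-forward is not possible.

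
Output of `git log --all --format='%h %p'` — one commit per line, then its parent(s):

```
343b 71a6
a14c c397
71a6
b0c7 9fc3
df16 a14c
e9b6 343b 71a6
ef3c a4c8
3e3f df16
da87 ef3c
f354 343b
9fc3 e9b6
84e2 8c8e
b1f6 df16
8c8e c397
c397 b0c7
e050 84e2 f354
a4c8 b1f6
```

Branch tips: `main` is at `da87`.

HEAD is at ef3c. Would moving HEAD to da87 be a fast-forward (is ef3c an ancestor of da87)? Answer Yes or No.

A fast-forward from ef3c to da87 is possible iff ef3c is an ancestor of da87.
Ancestors of da87: {343b, 71a6, 9fc3, a14c, a4c8, b0c7, b1f6, c397, da87, df16, e9b6, ef3c}.
ef3c is among them, so fast-forward is possible.

Yes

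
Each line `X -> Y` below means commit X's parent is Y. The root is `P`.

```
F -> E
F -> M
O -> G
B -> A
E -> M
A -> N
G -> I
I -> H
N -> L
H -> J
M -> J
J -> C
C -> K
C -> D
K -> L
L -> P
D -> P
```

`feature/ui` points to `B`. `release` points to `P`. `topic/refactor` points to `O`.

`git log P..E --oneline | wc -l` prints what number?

7

Reachable from E: {C, D, E, J, K, L, M, P}.
Reachable from P: {P}.
In E's history but not P's: {C, D, E, J, K, L, M} — 7 commits.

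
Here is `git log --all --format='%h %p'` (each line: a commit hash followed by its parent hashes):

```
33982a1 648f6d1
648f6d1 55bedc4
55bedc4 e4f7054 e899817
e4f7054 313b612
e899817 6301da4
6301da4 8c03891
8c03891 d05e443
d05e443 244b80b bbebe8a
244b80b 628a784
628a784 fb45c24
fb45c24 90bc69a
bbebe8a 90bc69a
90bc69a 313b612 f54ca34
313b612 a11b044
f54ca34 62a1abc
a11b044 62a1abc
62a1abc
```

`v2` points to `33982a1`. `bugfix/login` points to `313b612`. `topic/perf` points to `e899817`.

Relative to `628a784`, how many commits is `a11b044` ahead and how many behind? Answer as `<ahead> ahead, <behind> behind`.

0 ahead, 5 behind

Reachable from a11b044: {62a1abc, a11b044}.
Reachable from 628a784: {313b612, 628a784, 62a1abc, 90bc69a, a11b044, f54ca34, fb45c24}.
Only in a11b044's history (ahead): {} — 0.
Only in 628a784's history (behind): {313b612, 628a784, 90bc69a, f54ca34, fb45c24} — 5.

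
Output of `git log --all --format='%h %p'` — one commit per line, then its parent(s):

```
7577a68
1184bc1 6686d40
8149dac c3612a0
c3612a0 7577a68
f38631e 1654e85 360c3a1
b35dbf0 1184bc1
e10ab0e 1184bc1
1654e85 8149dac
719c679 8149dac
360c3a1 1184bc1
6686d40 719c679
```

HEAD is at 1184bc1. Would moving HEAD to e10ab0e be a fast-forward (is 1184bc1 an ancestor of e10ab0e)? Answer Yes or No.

Yes

A fast-forward from 1184bc1 to e10ab0e is possible iff 1184bc1 is an ancestor of e10ab0e.
Ancestors of e10ab0e: {1184bc1, 6686d40, 719c679, 7577a68, 8149dac, c3612a0, e10ab0e}.
1184bc1 is among them, so fast-forward is possible.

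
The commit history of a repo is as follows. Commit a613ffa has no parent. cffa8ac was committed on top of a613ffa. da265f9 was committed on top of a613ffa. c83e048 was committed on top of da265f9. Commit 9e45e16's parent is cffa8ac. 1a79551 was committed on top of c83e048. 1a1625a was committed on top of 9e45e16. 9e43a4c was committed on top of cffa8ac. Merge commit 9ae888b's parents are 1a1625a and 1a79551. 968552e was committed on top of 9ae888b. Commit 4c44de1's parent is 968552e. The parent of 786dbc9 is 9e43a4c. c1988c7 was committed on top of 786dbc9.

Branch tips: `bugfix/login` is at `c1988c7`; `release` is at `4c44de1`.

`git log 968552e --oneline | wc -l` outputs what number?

9

Walking parent pointers from 968552e: reachable set = {1a1625a, 1a79551, 968552e, 9ae888b, 9e45e16, a613ffa, c83e048, cffa8ac, da265f9}.
That is 9 commits.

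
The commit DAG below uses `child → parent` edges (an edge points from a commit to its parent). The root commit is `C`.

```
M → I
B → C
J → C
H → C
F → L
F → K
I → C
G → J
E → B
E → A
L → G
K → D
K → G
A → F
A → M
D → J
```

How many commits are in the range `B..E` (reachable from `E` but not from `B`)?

Reachable from E: {A, B, C, D, E, F, G, I, J, K, L, M}.
Reachable from B: {B, C}.
In E's history but not B's: {A, D, E, F, G, I, J, K, L, M} — 10 commits.

10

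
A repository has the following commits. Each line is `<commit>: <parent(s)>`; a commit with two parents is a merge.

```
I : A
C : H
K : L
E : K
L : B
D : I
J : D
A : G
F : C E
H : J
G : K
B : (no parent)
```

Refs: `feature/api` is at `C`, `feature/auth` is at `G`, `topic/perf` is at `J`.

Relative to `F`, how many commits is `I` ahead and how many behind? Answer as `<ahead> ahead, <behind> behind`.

0 ahead, 6 behind

Reachable from I: {A, B, G, I, K, L}.
Reachable from F: {A, B, C, D, E, F, G, H, I, J, K, L}.
Only in I's history (ahead): {} — 0.
Only in F's history (behind): {C, D, E, F, H, J} — 6.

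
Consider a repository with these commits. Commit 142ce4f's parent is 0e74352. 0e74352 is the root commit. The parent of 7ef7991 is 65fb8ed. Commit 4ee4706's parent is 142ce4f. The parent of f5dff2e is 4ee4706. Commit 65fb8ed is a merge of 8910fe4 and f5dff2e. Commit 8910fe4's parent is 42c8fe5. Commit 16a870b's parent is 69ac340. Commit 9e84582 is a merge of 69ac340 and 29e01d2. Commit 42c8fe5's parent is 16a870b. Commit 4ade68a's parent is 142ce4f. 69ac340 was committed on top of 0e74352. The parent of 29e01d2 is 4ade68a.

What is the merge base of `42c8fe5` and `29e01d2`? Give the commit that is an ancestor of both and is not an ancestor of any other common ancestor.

Ancestors of 42c8fe5: {0e74352, 16a870b, 42c8fe5, 69ac340}.
Ancestors of 29e01d2: {0e74352, 142ce4f, 29e01d2, 4ade68a}.
Common ancestors: {0e74352}.
The only common ancestor is 0e74352, so it is the merge base.

0e74352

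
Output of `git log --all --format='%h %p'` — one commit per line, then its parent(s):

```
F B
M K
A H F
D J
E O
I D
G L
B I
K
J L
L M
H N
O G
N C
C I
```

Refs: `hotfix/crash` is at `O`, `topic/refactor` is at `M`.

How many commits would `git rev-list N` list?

8

Walking parent pointers from N: reachable set = {C, D, I, J, K, L, M, N}.
That is 8 commits.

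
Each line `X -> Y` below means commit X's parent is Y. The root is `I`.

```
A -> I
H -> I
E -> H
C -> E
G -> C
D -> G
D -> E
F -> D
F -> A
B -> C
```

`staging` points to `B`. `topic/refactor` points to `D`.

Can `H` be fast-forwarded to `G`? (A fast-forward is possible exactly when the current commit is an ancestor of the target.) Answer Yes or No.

A fast-forward from H to G is possible iff H is an ancestor of G.
Ancestors of G: {C, E, G, H, I}.
H is among them, so fast-forward is possible.

Yes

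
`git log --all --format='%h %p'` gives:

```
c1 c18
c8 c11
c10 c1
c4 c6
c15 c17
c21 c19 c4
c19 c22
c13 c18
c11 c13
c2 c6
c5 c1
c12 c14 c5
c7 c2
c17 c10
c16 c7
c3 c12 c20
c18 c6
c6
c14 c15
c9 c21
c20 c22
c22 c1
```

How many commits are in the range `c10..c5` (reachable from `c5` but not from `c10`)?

1

Reachable from c5: {c1, c18, c5, c6}.
Reachable from c10: {c1, c10, c18, c6}.
In c5's history but not c10's: {c5} — 1 commit.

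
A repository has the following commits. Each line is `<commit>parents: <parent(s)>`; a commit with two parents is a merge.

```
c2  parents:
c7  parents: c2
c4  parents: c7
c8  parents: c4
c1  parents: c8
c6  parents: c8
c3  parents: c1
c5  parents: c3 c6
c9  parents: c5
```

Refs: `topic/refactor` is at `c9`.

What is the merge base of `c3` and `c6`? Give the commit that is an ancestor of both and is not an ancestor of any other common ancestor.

Ancestors of c3: {c1, c2, c3, c4, c7, c8}.
Ancestors of c6: {c2, c4, c6, c7, c8}.
Common ancestors: {c2, c4, c7, c8}.
Among these, c8 is not an ancestor of any other common ancestor — it is the merge base.

c8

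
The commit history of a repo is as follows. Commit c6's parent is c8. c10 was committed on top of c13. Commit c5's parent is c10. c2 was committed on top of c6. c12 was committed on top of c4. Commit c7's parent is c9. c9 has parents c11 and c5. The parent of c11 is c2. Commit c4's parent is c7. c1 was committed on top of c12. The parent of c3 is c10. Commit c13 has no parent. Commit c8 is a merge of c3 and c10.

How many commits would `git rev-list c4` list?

Walking parent pointers from c4: reachable set = {c10, c11, c13, c2, c3, c4, c5, c6, c7, c8, c9}.
That is 11 commits.

11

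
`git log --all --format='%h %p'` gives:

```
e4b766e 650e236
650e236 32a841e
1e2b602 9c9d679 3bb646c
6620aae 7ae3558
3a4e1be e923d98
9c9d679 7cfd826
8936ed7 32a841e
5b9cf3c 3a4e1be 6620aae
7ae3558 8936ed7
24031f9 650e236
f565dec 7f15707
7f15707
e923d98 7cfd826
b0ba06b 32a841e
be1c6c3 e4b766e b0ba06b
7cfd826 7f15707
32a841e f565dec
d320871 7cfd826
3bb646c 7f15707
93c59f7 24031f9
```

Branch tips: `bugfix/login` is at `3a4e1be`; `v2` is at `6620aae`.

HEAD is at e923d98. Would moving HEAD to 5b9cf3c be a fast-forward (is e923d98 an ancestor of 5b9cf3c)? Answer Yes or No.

A fast-forward from e923d98 to 5b9cf3c is possible iff e923d98 is an ancestor of 5b9cf3c.
Ancestors of 5b9cf3c: {32a841e, 3a4e1be, 5b9cf3c, 6620aae, 7ae3558, 7cfd826, 7f15707, 8936ed7, e923d98, f565dec}.
e923d98 is among them, so fast-forward is possible.

Yes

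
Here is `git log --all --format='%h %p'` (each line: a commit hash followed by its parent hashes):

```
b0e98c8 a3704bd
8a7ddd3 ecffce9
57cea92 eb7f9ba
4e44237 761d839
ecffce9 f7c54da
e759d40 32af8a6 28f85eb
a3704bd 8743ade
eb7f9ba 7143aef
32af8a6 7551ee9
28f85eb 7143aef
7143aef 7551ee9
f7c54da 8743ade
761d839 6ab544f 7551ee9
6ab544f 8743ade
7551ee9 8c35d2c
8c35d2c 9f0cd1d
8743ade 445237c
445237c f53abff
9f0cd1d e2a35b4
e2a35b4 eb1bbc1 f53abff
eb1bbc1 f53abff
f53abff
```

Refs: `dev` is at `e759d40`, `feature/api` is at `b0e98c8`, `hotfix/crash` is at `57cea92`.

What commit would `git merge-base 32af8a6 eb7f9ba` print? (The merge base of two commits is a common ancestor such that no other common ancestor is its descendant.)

Ancestors of 32af8a6: {32af8a6, 7551ee9, 8c35d2c, 9f0cd1d, e2a35b4, eb1bbc1, f53abff}.
Ancestors of eb7f9ba: {7143aef, 7551ee9, 8c35d2c, 9f0cd1d, e2a35b4, eb1bbc1, eb7f9ba, f53abff}.
Common ancestors: {7551ee9, 8c35d2c, 9f0cd1d, e2a35b4, eb1bbc1, f53abff}.
Among these, 7551ee9 is not an ancestor of any other common ancestor — it is the merge base.

7551ee9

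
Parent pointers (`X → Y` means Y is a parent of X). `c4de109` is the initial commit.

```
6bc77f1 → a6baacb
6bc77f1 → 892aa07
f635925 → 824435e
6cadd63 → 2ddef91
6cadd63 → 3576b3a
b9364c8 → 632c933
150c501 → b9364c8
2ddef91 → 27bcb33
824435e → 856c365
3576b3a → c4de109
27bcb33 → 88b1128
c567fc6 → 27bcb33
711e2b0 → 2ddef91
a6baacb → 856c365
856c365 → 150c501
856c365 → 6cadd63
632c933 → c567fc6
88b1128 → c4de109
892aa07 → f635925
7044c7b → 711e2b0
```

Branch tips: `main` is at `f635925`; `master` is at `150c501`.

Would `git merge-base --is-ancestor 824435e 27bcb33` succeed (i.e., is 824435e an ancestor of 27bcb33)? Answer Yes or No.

No

Ancestors of 27bcb33: {27bcb33, 88b1128, c4de109}.
824435e is not in that set, so it is not an ancestor of 27bcb33.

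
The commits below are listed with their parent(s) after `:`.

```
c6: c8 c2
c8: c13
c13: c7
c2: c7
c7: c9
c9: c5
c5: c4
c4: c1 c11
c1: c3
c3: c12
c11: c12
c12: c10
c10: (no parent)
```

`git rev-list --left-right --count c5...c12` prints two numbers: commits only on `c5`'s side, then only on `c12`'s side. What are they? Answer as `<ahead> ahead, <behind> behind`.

5 ahead, 0 behind

Reachable from c5: {c1, c10, c11, c12, c3, c4, c5}.
Reachable from c12: {c10, c12}.
Only in c5's history (ahead): {c1, c11, c3, c4, c5} — 5.
Only in c12's history (behind): {} — 0.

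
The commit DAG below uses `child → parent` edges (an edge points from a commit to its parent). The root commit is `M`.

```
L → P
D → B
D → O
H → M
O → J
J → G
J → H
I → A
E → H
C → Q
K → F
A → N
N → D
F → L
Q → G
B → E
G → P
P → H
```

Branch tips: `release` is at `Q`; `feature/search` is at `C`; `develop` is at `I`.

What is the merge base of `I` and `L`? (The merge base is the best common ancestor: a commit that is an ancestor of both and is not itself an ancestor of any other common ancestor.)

P

Ancestors of I: {A, B, D, E, G, H, I, J, M, N, O, P}.
Ancestors of L: {H, L, M, P}.
Common ancestors: {H, M, P}.
Among these, P is not an ancestor of any other common ancestor — it is the merge base.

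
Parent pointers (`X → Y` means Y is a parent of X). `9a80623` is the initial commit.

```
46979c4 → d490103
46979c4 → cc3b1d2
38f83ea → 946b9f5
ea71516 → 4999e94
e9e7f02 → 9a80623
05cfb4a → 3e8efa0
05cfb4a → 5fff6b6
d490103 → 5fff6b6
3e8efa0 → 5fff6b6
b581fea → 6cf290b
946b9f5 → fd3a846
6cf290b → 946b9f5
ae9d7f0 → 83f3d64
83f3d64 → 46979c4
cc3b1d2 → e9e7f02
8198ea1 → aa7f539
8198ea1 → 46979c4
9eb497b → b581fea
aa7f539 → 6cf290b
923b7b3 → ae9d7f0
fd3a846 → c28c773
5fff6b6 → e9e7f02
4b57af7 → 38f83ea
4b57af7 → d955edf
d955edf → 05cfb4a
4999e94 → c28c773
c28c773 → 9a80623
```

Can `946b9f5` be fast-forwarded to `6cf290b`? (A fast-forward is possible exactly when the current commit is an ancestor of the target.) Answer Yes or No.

A fast-forward from 946b9f5 to 6cf290b is possible iff 946b9f5 is an ancestor of 6cf290b.
Ancestors of 6cf290b: {6cf290b, 946b9f5, 9a80623, c28c773, fd3a846}.
946b9f5 is among them, so fast-forward is possible.

Yes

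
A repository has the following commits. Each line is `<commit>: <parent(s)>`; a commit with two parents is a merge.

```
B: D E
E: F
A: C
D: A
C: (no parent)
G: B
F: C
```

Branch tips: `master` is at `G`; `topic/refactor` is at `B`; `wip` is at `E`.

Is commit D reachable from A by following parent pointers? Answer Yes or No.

No

Ancestors of A: {A, C}.
D is not in that set, so it is not an ancestor of A.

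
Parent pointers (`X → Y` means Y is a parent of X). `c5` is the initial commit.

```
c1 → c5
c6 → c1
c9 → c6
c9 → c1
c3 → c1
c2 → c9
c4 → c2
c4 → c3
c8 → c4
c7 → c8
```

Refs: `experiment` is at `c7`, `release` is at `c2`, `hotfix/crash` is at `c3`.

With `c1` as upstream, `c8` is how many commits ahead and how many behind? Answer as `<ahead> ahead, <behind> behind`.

6 ahead, 0 behind

Reachable from c8: {c1, c2, c3, c4, c5, c6, c8, c9}.
Reachable from c1: {c1, c5}.
Only in c8's history (ahead): {c2, c3, c4, c6, c8, c9} — 6.
Only in c1's history (behind): {} — 0.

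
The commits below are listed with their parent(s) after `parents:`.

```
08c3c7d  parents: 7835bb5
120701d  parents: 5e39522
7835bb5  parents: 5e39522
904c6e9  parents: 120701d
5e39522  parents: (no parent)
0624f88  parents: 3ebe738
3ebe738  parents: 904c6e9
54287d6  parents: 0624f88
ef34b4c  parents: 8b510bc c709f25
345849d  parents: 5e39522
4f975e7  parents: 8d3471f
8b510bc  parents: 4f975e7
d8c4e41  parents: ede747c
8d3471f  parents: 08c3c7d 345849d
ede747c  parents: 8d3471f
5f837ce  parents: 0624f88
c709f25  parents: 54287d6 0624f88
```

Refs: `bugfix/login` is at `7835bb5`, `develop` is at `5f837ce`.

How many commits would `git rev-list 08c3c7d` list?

3

Walking parent pointers from 08c3c7d: reachable set = {08c3c7d, 5e39522, 7835bb5}.
That is 3 commits.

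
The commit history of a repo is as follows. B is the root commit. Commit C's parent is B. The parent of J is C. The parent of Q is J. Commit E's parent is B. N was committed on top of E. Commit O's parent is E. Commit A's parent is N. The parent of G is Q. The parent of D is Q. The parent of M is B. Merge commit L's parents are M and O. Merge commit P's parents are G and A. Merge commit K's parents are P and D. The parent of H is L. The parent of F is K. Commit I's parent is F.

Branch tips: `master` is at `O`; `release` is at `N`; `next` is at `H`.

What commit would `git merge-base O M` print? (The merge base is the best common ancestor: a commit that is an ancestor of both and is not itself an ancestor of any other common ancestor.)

B

Ancestors of O: {B, E, O}.
Ancestors of M: {B, M}.
Common ancestors: {B}.
The only common ancestor is B, so it is the merge base.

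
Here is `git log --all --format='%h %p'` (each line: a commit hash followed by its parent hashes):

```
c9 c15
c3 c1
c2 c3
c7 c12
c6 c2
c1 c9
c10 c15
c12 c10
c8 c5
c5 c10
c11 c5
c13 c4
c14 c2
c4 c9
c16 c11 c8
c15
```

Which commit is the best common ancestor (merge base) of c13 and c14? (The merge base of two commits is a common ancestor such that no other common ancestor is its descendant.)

Ancestors of c13: {c13, c15, c4, c9}.
Ancestors of c14: {c1, c14, c15, c2, c3, c9}.
Common ancestors: {c15, c9}.
Among these, c9 is not an ancestor of any other common ancestor — it is the merge base.

c9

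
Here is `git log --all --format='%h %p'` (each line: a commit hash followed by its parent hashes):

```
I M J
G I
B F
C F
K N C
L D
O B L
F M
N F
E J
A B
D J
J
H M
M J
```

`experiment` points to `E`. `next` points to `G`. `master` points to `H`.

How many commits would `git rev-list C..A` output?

Reachable from A: {A, B, F, J, M}.
Reachable from C: {C, F, J, M}.
In A's history but not C's: {A, B} — 2 commits.

2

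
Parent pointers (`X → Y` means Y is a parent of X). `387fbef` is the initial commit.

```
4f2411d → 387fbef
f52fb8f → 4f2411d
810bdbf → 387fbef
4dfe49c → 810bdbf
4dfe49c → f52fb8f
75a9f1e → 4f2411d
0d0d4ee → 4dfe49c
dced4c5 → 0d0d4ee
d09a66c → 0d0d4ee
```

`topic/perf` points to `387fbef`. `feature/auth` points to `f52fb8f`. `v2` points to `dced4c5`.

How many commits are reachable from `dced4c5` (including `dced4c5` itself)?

Walking parent pointers from dced4c5: reachable set = {0d0d4ee, 387fbef, 4dfe49c, 4f2411d, 810bdbf, dced4c5, f52fb8f}.
That is 7 commits.

7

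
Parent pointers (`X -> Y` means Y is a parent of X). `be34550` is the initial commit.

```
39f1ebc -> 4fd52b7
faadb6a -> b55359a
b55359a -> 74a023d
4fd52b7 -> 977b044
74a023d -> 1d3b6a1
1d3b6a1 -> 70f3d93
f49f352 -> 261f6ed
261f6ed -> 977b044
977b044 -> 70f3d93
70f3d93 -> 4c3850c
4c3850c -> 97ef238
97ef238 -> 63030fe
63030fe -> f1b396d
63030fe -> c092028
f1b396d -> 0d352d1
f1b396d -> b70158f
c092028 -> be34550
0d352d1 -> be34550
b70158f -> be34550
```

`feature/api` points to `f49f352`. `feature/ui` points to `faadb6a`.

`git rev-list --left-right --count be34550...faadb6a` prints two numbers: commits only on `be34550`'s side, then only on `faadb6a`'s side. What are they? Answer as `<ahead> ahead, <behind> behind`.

0 ahead, 12 behind

Reachable from be34550: {be34550}.
Reachable from faadb6a: {0d352d1, 1d3b6a1, 4c3850c, 63030fe, 70f3d93, 74a023d, 97ef238, b55359a, b70158f, be34550, c092028, f1b396d, faadb6a}.
Only in be34550's history (ahead): {} — 0.
Only in faadb6a's history (behind): {0d352d1, 1d3b6a1, 4c3850c, 63030fe, 70f3d93, 74a023d, 97ef238, b55359a, b70158f, c092028, f1b396d, faadb6a} — 12.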